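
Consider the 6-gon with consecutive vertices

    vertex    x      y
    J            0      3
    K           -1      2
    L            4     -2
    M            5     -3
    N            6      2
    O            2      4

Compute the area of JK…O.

24.5

Apply the shoelace formula: 2A = Σ (x_i·y_{i+1} − x_{i+1}·y_i), indices taken mod 6.
J→K: (0)(2) − (-1)(3) = 3
K→L: (-1)(-2) − (4)(2) = -6
L→M: (4)(-3) − (5)(-2) = -2
M→N: (5)(2) − (6)(-3) = 28
N→O: (6)(4) − (2)(2) = 20
O→J: (2)(3) − (0)(4) = 6
Σ = 49
Area = |Σ|/2 = 24.5.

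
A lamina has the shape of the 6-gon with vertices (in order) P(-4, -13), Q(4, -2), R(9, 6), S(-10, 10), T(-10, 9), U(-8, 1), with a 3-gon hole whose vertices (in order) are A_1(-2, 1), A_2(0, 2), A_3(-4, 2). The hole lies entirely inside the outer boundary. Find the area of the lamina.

214

Outer boundary:
Σ = (60) + (42) + (150) + (10) + (62) + (108) = 432
Area = |Σ|/2 = 216.
Hole:
Σ = (-4) + (8) + (0) = 4
Area = |Σ|/2 = 2.
Net area = 216 − 2 = 214.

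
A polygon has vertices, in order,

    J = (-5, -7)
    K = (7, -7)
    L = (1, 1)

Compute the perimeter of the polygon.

|JK| = √((12)² + (0)²) = √144 = 12
|KL| = √((-6)² + (8)²) = √100 = 10
|LJ| = √((-6)² + (-8)²) = √100 = 10
Perimeter = 12 + 10 + 10 = 32.

32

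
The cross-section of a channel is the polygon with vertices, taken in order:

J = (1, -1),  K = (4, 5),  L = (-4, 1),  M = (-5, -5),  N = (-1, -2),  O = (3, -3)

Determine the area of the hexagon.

36

Apply the shoelace formula: 2A = Σ (x_i·y_{i+1} − x_{i+1}·y_i), indices taken mod 6.
Σ = (9) + (24) + (25) + (5) + (9) + (0) = 72
Area = |Σ|/2 = 36.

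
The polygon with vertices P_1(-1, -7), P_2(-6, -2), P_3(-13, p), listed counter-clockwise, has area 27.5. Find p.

-6

The doubled signed area Σ (x_i y_{i+1} − x_{i+1} y_i) is linear in p.
With p=0 it equals 25; the coefficient of p is -5 (from the two edges through P_3).
So -5·p + 25 = 2·27.5 = 55 ⇒ p = -6.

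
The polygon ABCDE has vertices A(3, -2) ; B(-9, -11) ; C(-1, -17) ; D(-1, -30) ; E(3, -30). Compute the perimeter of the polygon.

70

|AB| = √((-12)² + (-9)²) = √225 = 15
|BC| = √((8)² + (-6)²) = √100 = 10
|CD| = √((0)² + (-13)²) = √169 = 13
|DE| = √((4)² + (0)²) = √16 = 4
|EA| = √((0)² + (28)²) = √784 = 28
Perimeter = 15 + 10 + 13 + 4 + 28 = 70.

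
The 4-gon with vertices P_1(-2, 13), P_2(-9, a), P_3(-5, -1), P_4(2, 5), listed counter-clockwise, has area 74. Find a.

3

Write out the shoelace sum; only the two edges meeting at P_2 involve a:
2·Area = [((-2)·a − (-9)·13) + ((-9)·(-1) − (-5)·a)] + 13
       = 3·a + 139 = 148
⇒ a = 3.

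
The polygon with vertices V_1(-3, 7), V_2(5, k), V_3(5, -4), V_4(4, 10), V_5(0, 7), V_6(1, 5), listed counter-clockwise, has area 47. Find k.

The doubled signed area Σ (x_i y_{i+1} − x_{i+1} y_i) is linear in k.
With k=0 it equals 54; the coefficient of k is -8 (from the two edges through V_2).
So -8·k + 54 = 2·47 = 94 ⇒ k = -5.

-5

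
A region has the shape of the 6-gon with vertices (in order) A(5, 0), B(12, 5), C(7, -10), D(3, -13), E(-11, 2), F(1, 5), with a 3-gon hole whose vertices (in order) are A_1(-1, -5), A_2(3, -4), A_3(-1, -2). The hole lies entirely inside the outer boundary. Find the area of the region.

199

Outer boundary:
Cross-terms: 25, -155, -61, -137, -57, -25  ⇒  Σ = -410
Area = |Σ|/2 = 205.
Hole:
Apply the shoelace (surveyor's) formula: 2A = Σ (x_i·y_{i+1} − x_{i+1}·y_i), indices taken mod 3.
Σ = (19) + (-10) + (3) = 12
Area = |Σ|/2 = 6.
Net area = 205 − 6 = 199.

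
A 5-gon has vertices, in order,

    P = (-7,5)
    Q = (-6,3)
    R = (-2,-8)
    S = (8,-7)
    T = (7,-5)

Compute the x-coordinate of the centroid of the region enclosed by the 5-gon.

Apply the shoelace (surveyor's) formula. First the cross-terms c_i = x_i·y_{i+1} − x_{i+1}·y_i:
  9, 54, 78, 9, 0  ⇒  2A = 150, A = 75.
Then Σ (x_i + x_{i+1})·c_i = 54, so x̄ = 54 / (6·75) = 0.12.

0.12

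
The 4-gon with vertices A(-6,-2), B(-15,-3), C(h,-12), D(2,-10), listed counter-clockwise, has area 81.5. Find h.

The doubled signed area Σ (x_i y_{i+1} − x_{i+1} y_i) is linear in h.
With h=0 it equals 128; the coefficient of h is -7 (from the two edges through C).
So -7·h + 128 = 2·81.5 = 163 ⇒ h = -5.

-5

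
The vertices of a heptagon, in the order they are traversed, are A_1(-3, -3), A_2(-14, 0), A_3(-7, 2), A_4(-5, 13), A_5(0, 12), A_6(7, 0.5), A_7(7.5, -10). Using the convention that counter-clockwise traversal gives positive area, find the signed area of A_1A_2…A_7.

-210.625

Σ = (-42) + (-28) + (-81) + (-60) + (-84) + (-73.75) + (-52.5) = -421.25
Signed area = Σ/2 = -210.625 (negative ⇒ clockwise traversal).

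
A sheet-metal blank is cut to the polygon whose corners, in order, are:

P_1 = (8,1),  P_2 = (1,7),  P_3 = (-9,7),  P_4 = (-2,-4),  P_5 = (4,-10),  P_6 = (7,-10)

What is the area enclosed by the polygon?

164

Apply the shoelace formula: 2A = Σ (x_i·y_{i+1} − x_{i+1}·y_i), indices taken mod 6.
Σ = (55) + (70) + (50) + (36) + (30) + (87) = 328
Area = |Σ|/2 = 164.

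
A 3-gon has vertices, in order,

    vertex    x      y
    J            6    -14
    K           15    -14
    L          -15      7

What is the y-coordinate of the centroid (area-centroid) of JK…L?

-7

Apply the surveyor's formula. First the cross-terms c_i = x_i·y_{i+1} − x_{i+1}·y_i:
  126, -105, 168  ⇒  2A = 189, A = 94.5.
Then Σ (y_i + y_{i+1})·c_i = -3969, so ȳ = -3969 / (6·94.5) = -7.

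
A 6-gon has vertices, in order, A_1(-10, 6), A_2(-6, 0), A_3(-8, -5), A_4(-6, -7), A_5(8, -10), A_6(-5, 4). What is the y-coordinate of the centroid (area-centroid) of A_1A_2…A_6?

-3.35

Apply the surveyor's formula. First the cross-terms c_i = x_i·y_{i+1} − x_{i+1}·y_i:
  36, 30, 26, 116, -18, 10  ⇒  2A = 200, A = 100.
Then Σ (y_i + y_{i+1})·c_i = -2010, so ȳ = -2010 / (6·100) = -3.35.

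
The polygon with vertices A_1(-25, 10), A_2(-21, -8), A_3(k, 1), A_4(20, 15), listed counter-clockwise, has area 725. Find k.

Write out the shoelace sum; only the two edges meeting at A_3 involve k:
2·Area = [((-21)·1 − k·(-8)) + (k·15 − 20·1)] + 985
       = 23·k + 944 = 1450
⇒ k = 22.

22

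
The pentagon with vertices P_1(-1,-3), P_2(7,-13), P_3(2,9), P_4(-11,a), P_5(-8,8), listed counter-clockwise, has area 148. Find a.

13

Write out the shoelace sum; only the two edges meeting at P_4 involve a:
2·Area = [(2·a − (-11)·9) + ((-11)·8 − (-8)·a)] + 155
       = 10·a + 166 = 296
⇒ a = 13.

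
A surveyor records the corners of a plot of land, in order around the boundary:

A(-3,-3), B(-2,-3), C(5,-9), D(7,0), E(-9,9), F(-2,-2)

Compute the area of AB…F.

Apply Gauss's area formula: 2A = Σ (x_i·y_{i+1} − x_{i+1}·y_i), indices taken mod 6.
Cross-terms: 3, 33, 63, 63, 36, 0  ⇒  Σ = 198
Area = |Σ|/2 = 99.

99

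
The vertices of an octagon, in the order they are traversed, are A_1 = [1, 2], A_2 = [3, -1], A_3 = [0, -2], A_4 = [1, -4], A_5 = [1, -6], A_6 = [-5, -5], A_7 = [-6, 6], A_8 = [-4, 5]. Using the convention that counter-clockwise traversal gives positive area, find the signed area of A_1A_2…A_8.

Cross-terms: -7, -6, 2, -2, -35, -60, -6, -13  ⇒  Σ = -127
Signed area = Σ/2 = -63.5 (negative ⇒ clockwise traversal).

-63.5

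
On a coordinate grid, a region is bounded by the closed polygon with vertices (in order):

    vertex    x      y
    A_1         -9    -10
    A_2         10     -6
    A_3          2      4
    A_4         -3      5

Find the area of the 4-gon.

Σ = (154) + (52) + (22) + (75) = 303
Area = |Σ|/2 = 151.5.

151.5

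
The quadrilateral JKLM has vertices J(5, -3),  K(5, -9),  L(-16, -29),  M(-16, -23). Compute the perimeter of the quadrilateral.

|JK| = √((0)² + (-6)²) = √36 = 6
|KL| = √((-21)² + (-20)²) = √841 = 29
|LM| = √((0)² + (6)²) = √36 = 6
|MJ| = √((21)² + (20)²) = √841 = 29
Perimeter = 6 + 29 + 6 + 29 = 70.

70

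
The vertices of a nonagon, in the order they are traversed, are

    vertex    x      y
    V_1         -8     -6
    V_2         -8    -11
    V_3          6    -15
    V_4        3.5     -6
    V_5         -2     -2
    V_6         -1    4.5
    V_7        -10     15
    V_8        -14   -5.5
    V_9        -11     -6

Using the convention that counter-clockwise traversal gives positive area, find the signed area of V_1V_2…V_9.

274.5

V_1→V_2: (-8)(-11) − (-8)(-6) = 40
V_2→V_3: (-8)(-15) − (6)(-11) = 186
V_3→V_4: (6)(-6) − (3.5)(-15) = 16.5
V_4→V_5: (3.5)(-2) − (-2)(-6) = -19
V_5→V_6: (-2)(4.5) − (-1)(-2) = -11
V_6→V_7: (-1)(15) − (-10)(4.5) = 30
V_7→V_8: (-10)(-5.5) − (-14)(15) = 265
V_8→V_9: (-14)(-6) − (-11)(-5.5) = 23.5
V_9→V_1: (-11)(-6) − (-8)(-6) = 18
Σ = 549
Signed area = Σ/2 = 274.5 (positive ⇒ counter-clockwise traversal).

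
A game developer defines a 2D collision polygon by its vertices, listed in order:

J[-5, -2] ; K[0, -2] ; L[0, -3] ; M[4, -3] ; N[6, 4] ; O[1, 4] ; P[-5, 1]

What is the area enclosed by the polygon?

Apply the surveyor's formula: 2A = Σ (x_i·y_{i+1} − x_{i+1}·y_i), indices taken mod 7.
J→K: (-5)(-2) − (0)(-2) = 10
K→L: (0)(-3) − (0)(-2) = 0
L→M: (0)(-3) − (4)(-3) = 12
M→N: (4)(4) − (6)(-3) = 34
N→O: (6)(4) − (1)(4) = 20
O→P: (1)(1) − (-5)(4) = 21
P→J: (-5)(-2) − (-5)(1) = 15
Σ = 112
Area = |Σ|/2 = 56.

56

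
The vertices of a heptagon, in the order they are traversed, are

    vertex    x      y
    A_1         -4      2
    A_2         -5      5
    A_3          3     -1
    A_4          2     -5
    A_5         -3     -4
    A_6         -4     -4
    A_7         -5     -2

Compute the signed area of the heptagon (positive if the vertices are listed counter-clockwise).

Σ = (-10) + (-10) + (-13) + (-23) + (-4) + (-12) + (-18) = -90
Signed area = Σ/2 = -45 (negative ⇒ clockwise traversal).

-45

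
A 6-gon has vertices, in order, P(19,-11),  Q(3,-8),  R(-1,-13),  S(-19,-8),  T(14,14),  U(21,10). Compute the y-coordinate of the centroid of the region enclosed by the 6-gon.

-226/189

Apply the shoelace (surveyor's) formula. First the cross-terms c_i = x_i·y_{i+1} − x_{i+1}·y_i:
  -119, -47, -239, -154, -154, -421  ⇒  2A = -1134, A = -567.
Then Σ (y_i + y_{i+1})·c_i = 4068, so ȳ = 4068 / (6·(-567)) = -226/189.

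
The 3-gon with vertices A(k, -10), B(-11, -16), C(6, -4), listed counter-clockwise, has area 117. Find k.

Write out the shoelace sum; only the two edges meeting at A involve k:
2·Area = [(6·(-10) − k·(-4)) + (k·(-16) − (-11)·(-10))] + 140
       = -12·k + -30 = 234
⇒ k = -22.

-22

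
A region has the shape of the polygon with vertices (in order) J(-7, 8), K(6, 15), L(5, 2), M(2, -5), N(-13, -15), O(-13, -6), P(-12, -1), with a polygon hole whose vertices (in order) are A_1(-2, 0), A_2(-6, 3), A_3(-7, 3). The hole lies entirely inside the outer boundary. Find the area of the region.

Outer boundary:
Apply the surveyor's formula: 2A = Σ (x_i·y_{i+1} − x_{i+1}·y_i), indices taken mod 7.
J→K: (-7)(15) − (6)(8) = -153
K→L: (6)(2) − (5)(15) = -63
L→M: (5)(-5) − (2)(2) = -29
M→N: (2)(-15) − (-13)(-5) = -95
N→O: (-13)(-6) − (-13)(-15) = -117
O→P: (-13)(-1) − (-12)(-6) = -59
P→J: (-12)(8) − (-7)(-1) = -103
Σ = -619
Area = |Σ|/2 = 309.5.
Hole:
Apply the surveyor's formula: 2A = Σ (x_i·y_{i+1} − x_{i+1}·y_i), indices taken mod 3.
A_1→A_2: (-2)(3) − (-6)(0) = -6
A_2→A_3: (-6)(3) − (-7)(3) = 3
A_3→A_1: (-7)(0) − (-2)(3) = 6
Σ = 3
Area = |Σ|/2 = 1.5.
Net area = 309.5 − 1.5 = 308.

308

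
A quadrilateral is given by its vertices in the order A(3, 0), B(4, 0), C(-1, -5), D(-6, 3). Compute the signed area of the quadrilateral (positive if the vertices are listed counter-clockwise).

-31

A→B: (3)(0) − (4)(0) = 0
B→C: (4)(-5) − (-1)(0) = -20
C→D: (-1)(3) − (-6)(-5) = -33
D→A: (-6)(0) − (3)(3) = -9
Σ = -62
Signed area = Σ/2 = -31 (negative ⇒ clockwise traversal).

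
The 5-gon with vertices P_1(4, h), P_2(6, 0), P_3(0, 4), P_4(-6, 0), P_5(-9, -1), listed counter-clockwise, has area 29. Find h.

0

The doubled signed area Σ (x_i y_{i+1} − x_{i+1} y_i) is linear in h.
With h=0 it equals 58; the coefficient of h is -15 (from the two edges through P_1).
So -15·h + 58 = 2·29 = 58 ⇒ h = 0.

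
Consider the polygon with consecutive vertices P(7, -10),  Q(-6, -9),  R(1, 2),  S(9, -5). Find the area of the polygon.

102

Apply the shoelace (surveyor's) formula: 2A = Σ (x_i·y_{i+1} − x_{i+1}·y_i), indices taken mod 4.
P→Q: (7)(-9) − (-6)(-10) = -123
Q→R: (-6)(2) − (1)(-9) = -3
R→S: (1)(-5) − (9)(2) = -23
S→P: (9)(-10) − (7)(-5) = -55
Σ = -204
Area = |Σ|/2 = 102.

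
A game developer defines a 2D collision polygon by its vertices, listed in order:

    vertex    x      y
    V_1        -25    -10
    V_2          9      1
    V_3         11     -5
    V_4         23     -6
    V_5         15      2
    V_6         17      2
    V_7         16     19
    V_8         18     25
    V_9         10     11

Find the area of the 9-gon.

Σ = (65) + (-56) + (49) + (136) + (-4) + (291) + (58) + (-52) + (175) = 662
Area = |Σ|/2 = 331.

331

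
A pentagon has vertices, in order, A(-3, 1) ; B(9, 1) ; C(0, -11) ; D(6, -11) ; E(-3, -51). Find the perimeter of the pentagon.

126

|AB| = √((12)² + (0)²) = √144 = 12
|BC| = √((-9)² + (-12)²) = √225 = 15
|CD| = √((6)² + (0)²) = √36 = 6
|DE| = √((-9)² + (-40)²) = √1681 = 41
|EA| = √((0)² + (52)²) = √2704 = 52
Perimeter = 12 + 15 + 6 + 41 + 52 = 126.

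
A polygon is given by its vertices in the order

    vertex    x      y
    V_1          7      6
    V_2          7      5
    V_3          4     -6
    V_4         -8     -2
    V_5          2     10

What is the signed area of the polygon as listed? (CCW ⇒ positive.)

-129.5

Apply Gauss's area formula: 2A = Σ (x_i·y_{i+1} − x_{i+1}·y_i), indices taken mod 5.
V_1→V_2: (7)(5) − (7)(6) = -7
V_2→V_3: (7)(-6) − (4)(5) = -62
V_3→V_4: (4)(-2) − (-8)(-6) = -56
V_4→V_5: (-8)(10) − (2)(-2) = -76
V_5→V_1: (2)(6) − (7)(10) = -58
Σ = -259
Signed area = Σ/2 = -129.5 (negative ⇒ clockwise traversal).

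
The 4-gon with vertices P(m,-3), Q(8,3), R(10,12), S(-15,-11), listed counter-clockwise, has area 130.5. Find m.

4

Write out the shoelace sum; only the two edges meeting at P involve m:
2·Area = [((-15)·(-3) − m·(-11)) + (m·3 − 8·(-3))] + 136
       = 14·m + 205 = 261
⇒ m = 4.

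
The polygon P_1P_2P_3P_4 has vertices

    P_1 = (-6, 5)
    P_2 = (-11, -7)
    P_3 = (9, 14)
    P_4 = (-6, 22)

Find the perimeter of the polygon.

|P_1P_2| = √((-5)² + (-12)²) = √169 = 13
|P_2P_3| = √((20)² + (21)²) = √841 = 29
|P_3P_4| = √((-15)² + (8)²) = √289 = 17
|P_4P_1| = √((0)² + (-17)²) = √289 = 17
Perimeter = 13 + 29 + 17 + 17 = 76.

76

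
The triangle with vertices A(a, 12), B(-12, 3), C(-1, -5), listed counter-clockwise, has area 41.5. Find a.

The doubled signed area Σ (x_i y_{i+1} − x_{i+1} y_i) is linear in a.
With a=0 it equals 195; the coefficient of a is 8 (from the two edges through A).
So 8·a + 195 = 2·41.5 = 83 ⇒ a = -14.

-14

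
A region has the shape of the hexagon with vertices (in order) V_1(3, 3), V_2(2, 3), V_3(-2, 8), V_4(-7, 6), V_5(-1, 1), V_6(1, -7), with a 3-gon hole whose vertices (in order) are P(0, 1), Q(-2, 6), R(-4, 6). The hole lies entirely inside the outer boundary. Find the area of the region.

44

Outer boundary:
Apply Gauss's area formula: 2A = Σ (x_i·y_{i+1} − x_{i+1}·y_i), indices taken mod 6.
Σ = (3) + (22) + (44) + (-1) + (6) + (24) = 98
Area = |Σ|/2 = 49.
Hole:
Apply the shoelace (surveyor's) formula: 2A = Σ (x_i·y_{i+1} − x_{i+1}·y_i), indices taken mod 3.
Σ = (2) + (12) + (-4) = 10
Area = |Σ|/2 = 5.
Net area = 49 − 5 = 44.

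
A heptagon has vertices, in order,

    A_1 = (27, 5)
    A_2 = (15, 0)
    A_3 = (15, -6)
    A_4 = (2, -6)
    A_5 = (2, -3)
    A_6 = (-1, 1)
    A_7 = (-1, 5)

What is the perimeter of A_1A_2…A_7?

72

|A_1A_2| = √((-12)² + (-5)²) = √169 = 13
|A_2A_3| = √((0)² + (-6)²) = √36 = 6
|A_3A_4| = √((-13)² + (0)²) = √169 = 13
|A_4A_5| = √((0)² + (3)²) = √9 = 3
|A_5A_6| = √((-3)² + (4)²) = √25 = 5
|A_6A_7| = √((0)² + (4)²) = √16 = 4
|A_7A_1| = √((28)² + (0)²) = √784 = 28
Perimeter = 13 + 6 + 13 + 3 + 5 + 4 + 28 = 72.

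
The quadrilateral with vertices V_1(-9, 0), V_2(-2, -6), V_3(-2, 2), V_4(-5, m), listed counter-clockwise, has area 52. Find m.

8

Write out the shoelace sum; only the two edges meeting at V_4 involve m:
2·Area = [((-2)·m − (-5)·2) + ((-5)·0 − (-9)·m)] + 38
       = 7·m + 48 = 104
⇒ m = 8.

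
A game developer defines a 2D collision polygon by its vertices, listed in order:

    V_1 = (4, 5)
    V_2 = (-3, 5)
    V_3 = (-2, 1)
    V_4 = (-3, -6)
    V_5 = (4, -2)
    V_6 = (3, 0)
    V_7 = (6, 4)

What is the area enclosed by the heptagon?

Cross-terms: 35, 7, 15, 30, 6, 12, 14  ⇒  Σ = 119
Area = |Σ|/2 = 59.5.

59.5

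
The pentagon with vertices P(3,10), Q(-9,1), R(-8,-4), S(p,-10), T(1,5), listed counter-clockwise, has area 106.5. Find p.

-1

Write out the shoelace sum; only the two edges meeting at S involve p:
2·Area = [((-8)·(-10) − p·(-4)) + (p·5 − 1·(-10))] + 132
       = 9·p + 222 = 213
⇒ p = -1.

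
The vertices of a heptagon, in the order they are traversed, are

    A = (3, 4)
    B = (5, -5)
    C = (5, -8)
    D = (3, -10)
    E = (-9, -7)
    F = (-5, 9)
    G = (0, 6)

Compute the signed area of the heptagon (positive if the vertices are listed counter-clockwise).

Σ = (-35) + (-15) + (-26) + (-111) + (-116) + (-30) + (-18) = -351
Signed area = Σ/2 = -175.5 (negative ⇒ clockwise traversal).

-175.5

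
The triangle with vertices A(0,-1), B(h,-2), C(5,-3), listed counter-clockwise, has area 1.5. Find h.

1

Write out the shoelace sum; only the two edges meeting at B involve h:
2·Area = [(0·(-2) − h·(-1)) + (h·(-3) − 5·(-2))] + -5
       = -2·h + 5 = 3
⇒ h = 1.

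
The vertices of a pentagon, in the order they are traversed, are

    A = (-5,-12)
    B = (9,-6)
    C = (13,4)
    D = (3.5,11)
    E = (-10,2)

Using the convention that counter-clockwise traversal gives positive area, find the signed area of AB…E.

314

Σ = (138) + (114) + (129) + (117) + (130) = 628
Signed area = Σ/2 = 314 (positive ⇒ counter-clockwise traversal).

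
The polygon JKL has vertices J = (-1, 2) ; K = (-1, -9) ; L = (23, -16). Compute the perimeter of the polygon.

66

|JK| = √((0)² + (-11)²) = √121 = 11
|KL| = √((24)² + (-7)²) = √625 = 25
|LJ| = √((-24)² + (18)²) = √900 = 30
Perimeter = 11 + 25 + 30 = 66.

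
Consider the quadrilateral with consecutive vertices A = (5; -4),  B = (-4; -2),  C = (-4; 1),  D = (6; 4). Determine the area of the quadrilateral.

52

Apply Gauss's area formula: 2A = Σ (x_i·y_{i+1} − x_{i+1}·y_i), indices taken mod 4.
A→B: (5)(-2) − (-4)(-4) = -26
B→C: (-4)(1) − (-4)(-2) = -12
C→D: (-4)(4) − (6)(1) = -22
D→A: (6)(-4) − (5)(4) = -44
Σ = -104
Area = |Σ|/2 = 52.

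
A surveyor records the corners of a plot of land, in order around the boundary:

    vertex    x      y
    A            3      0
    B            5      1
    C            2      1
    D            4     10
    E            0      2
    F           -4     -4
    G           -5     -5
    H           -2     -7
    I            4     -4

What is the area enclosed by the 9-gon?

55.5

Apply the shoelace formula: 2A = Σ (x_i·y_{i+1} − x_{i+1}·y_i), indices taken mod 9.
Cross-terms: 3, 3, 16, 8, 8, 0, 25, 36, 12  ⇒  Σ = 111
Area = |Σ|/2 = 55.5.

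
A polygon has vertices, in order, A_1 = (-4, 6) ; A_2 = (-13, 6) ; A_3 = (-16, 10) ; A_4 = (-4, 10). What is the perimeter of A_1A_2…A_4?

30

|A_1A_2| = √((-9)² + (0)²) = √81 = 9
|A_2A_3| = √((-3)² + (4)²) = √25 = 5
|A_3A_4| = √((12)² + (0)²) = √144 = 12
|A_4A_1| = √((0)² + (-4)²) = √16 = 4
Perimeter = 9 + 5 + 12 + 4 = 30.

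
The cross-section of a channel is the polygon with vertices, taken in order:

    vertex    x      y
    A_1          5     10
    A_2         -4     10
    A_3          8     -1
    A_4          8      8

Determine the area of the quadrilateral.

Apply Gauss's area formula: 2A = Σ (x_i·y_{i+1} − x_{i+1}·y_i), indices taken mod 4.
Σ = (90) + (-76) + (72) + (40) = 126
Area = |Σ|/2 = 63.

63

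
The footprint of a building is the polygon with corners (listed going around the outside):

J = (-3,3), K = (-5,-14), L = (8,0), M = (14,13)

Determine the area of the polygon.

177

Apply the shoelace formula: 2A = Σ (x_i·y_{i+1} − x_{i+1}·y_i), indices taken mod 4.
Cross-terms: 57, 112, 104, 81  ⇒  Σ = 354
Area = |Σ|/2 = 177.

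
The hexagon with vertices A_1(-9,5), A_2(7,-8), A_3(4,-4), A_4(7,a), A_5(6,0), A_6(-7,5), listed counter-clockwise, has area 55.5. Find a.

-1

Write out the shoelace sum; only the two edges meeting at A_4 involve a:
2·Area = [(4·a − 7·(-4)) + (7·0 − 6·a)] + 81
       = -2·a + 109 = 111
⇒ a = -1.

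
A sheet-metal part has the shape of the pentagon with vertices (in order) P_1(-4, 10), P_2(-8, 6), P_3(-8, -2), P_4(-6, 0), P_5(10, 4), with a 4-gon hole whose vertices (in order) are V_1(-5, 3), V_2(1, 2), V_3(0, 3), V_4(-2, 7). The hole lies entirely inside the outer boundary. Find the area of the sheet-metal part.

Outer boundary:
Cross-terms: 56, 64, -12, -24, 116  ⇒  Σ = 200
Area = |Σ|/2 = 100.
Hole:
Cross-terms: -13, 3, 6, 29  ⇒  Σ = 25
Area = |Σ|/2 = 12.5.
Net area = 100 − 12.5 = 87.5.

87.5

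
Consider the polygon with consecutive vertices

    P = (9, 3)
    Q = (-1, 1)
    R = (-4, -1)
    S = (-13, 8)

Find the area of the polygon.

69.5

Σ = (12) + (5) + (-45) + (-111) = -139
Area = |Σ|/2 = 69.5.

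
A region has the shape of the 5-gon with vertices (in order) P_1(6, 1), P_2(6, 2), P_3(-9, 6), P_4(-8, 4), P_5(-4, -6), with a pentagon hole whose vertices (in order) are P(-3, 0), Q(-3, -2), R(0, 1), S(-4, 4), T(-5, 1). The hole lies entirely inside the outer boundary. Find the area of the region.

Outer boundary:
Σ = (6) + (54) + (12) + (64) + (32) = 168
Area = |Σ|/2 = 84.
Hole:
Apply the shoelace (surveyor's) formula: 2A = Σ (x_i·y_{i+1} − x_{i+1}·y_i), indices taken mod 5.
Cross-terms: 6, -3, 4, 16, 3  ⇒  Σ = 26
Area = |Σ|/2 = 13.
Net area = 84 − 13 = 71.

71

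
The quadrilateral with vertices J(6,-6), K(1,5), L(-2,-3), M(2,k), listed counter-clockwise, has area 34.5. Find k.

-4

Write out the shoelace sum; only the two edges meeting at M involve k:
2·Area = [((-2)·k − 2·(-3)) + (2·(-6) − 6·k)] + 43
       = -8·k + 37 = 69
⇒ k = -4.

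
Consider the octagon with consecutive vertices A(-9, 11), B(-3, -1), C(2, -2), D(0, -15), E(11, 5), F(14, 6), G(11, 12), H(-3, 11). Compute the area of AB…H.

Σ = (42) + (8) + (-30) + (165) + (-4) + (102) + (157) + (66) = 506
Area = |Σ|/2 = 253.

253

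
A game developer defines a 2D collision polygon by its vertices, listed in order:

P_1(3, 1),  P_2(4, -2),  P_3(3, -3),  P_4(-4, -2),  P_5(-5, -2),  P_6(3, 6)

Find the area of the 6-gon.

37.5

Apply the shoelace (surveyor's) formula: 2A = Σ (x_i·y_{i+1} − x_{i+1}·y_i), indices taken mod 6.
P_1→P_2: (3)(-2) − (4)(1) = -10
P_2→P_3: (4)(-3) − (3)(-2) = -6
P_3→P_4: (3)(-2) − (-4)(-3) = -18
P_4→P_5: (-4)(-2) − (-5)(-2) = -2
P_5→P_6: (-5)(6) − (3)(-2) = -24
P_6→P_1: (3)(1) − (3)(6) = -15
Σ = -75
Area = |Σ|/2 = 37.5.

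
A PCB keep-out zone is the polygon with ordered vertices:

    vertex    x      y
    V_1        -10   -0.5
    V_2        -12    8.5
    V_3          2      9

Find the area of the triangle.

63.5

Cross-terms: -91, -125, 89  ⇒  Σ = -127
Area = |Σ|/2 = 63.5.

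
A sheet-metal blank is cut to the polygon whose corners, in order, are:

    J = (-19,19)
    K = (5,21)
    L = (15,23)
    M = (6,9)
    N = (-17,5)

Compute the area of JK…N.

Σ = (-494) + (-200) + (-3) + (183) + (-228) = -742
Area = |Σ|/2 = 371.

371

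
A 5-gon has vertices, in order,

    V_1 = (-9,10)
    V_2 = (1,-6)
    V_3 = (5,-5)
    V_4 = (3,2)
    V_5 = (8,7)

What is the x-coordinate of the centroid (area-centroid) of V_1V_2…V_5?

-15/121

Apply the surveyor's formula. First the cross-terms c_i = x_i·y_{i+1} − x_{i+1}·y_i:
  44, 25, 25, 5, 143  ⇒  2A = 242, A = 121.
Then Σ (x_i + x_{i+1})·c_i = -90, so x̄ = -90 / (6·121) = -15/121.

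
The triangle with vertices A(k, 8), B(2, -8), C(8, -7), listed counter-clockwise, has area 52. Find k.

-6

The doubled signed area Σ (x_i y_{i+1} − x_{i+1} y_i) is linear in k.
With k=0 it equals 98; the coefficient of k is -1 (from the two edges through A).
So -1·k + 98 = 2·52 = 104 ⇒ k = -6.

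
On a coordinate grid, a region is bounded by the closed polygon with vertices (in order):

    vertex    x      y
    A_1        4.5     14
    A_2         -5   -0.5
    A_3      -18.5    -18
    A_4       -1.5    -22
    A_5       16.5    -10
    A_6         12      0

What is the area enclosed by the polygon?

Σ = (67.75) + (80.75) + (380) + (378) + (120) + (168) = 1194.5
Area = |Σ|/2 = 597.25.

597.25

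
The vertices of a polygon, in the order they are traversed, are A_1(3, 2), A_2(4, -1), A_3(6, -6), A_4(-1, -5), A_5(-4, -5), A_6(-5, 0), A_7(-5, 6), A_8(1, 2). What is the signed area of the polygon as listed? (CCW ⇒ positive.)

-77.5

Apply the shoelace (surveyor's) formula: 2A = Σ (x_i·y_{i+1} − x_{i+1}·y_i), indices taken mod 8.
A_1→A_2: (3)(-1) − (4)(2) = -11
A_2→A_3: (4)(-6) − (6)(-1) = -18
A_3→A_4: (6)(-5) − (-1)(-6) = -36
A_4→A_5: (-1)(-5) − (-4)(-5) = -15
A_5→A_6: (-4)(0) − (-5)(-5) = -25
A_6→A_7: (-5)(6) − (-5)(0) = -30
A_7→A_8: (-5)(2) − (1)(6) = -16
A_8→A_1: (1)(2) − (3)(2) = -4
Σ = -155
Signed area = Σ/2 = -77.5 (negative ⇒ clockwise traversal).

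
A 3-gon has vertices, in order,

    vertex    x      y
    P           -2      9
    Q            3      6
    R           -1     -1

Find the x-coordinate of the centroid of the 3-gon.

Apply the shoelace (surveyor's) formula. First the cross-terms c_i = x_i·y_{i+1} − x_{i+1}·y_i:
  -39, 3, -11  ⇒  2A = -47, A = -23.5.
Then Σ (x_i + x_{i+1})·c_i = 0, so x̄ = 0 / (6·(-23.5)) = 0.

0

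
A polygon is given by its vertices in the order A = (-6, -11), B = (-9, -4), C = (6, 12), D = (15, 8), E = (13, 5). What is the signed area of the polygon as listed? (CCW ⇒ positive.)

Cross-terms: -75, -84, -132, -29, -113  ⇒  Σ = -433
Signed area = Σ/2 = -216.5 (negative ⇒ clockwise traversal).

-216.5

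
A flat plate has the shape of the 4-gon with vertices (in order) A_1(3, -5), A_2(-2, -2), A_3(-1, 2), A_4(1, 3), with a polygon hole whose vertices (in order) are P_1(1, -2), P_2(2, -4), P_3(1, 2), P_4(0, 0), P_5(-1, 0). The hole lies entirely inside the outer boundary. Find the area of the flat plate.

15.5

Outer boundary:
Apply Gauss's area formula: 2A = Σ (x_i·y_{i+1} − x_{i+1}·y_i), indices taken mod 4.
A_1→A_2: (3)(-2) − (-2)(-5) = -16
A_2→A_3: (-2)(2) − (-1)(-2) = -6
A_3→A_4: (-1)(3) − (1)(2) = -5
A_4→A_1: (1)(-5) − (3)(3) = -14
Σ = -41
Area = |Σ|/2 = 20.5.
Hole:
Apply the shoelace formula: 2A = Σ (x_i·y_{i+1} − x_{i+1}·y_i), indices taken mod 5.
Σ = (0) + (8) + (0) + (0) + (2) = 10
Area = |Σ|/2 = 5.
Net area = 20.5 − 5 = 15.5.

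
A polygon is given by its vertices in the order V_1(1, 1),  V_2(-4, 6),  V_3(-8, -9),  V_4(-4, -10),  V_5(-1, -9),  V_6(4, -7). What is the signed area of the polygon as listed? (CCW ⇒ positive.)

Apply Gauss's area formula: 2A = Σ (x_i·y_{i+1} − x_{i+1}·y_i), indices taken mod 6.
Σ = (10) + (84) + (44) + (26) + (43) + (11) = 218
Signed area = Σ/2 = 109 (positive ⇒ counter-clockwise traversal).

109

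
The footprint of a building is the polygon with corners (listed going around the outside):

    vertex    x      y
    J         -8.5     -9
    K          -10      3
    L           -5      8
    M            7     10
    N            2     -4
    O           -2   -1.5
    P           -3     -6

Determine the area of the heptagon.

Apply the shoelace (surveyor's) formula: 2A = Σ (x_i·y_{i+1} − x_{i+1}·y_i), indices taken mod 7.
Cross-terms: -115.5, -65, -106, -48, -11, 7.5, -24  ⇒  Σ = -362
Area = |Σ|/2 = 181.

181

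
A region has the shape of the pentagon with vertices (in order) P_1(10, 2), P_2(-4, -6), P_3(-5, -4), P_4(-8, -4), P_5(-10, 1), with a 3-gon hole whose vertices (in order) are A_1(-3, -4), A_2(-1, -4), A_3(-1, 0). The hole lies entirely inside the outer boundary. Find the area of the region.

Outer boundary:
Apply Gauss's area formula: 2A = Σ (x_i·y_{i+1} − x_{i+1}·y_i), indices taken mod 5.
Σ = (-52) + (-14) + (-12) + (-48) + (-30) = -156
Area = |Σ|/2 = 78.
Hole:
Apply the shoelace (surveyor's) formula: 2A = Σ (x_i·y_{i+1} − x_{i+1}·y_i), indices taken mod 3.
Σ = (8) + (-4) + (4) = 8
Area = |Σ|/2 = 4.
Net area = 78 − 4 = 74.

74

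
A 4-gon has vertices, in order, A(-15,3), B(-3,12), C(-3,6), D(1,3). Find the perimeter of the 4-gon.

42

|AB| = √((12)² + (9)²) = √225 = 15
|BC| = √((0)² + (-6)²) = √36 = 6
|CD| = √((4)² + (-3)²) = √25 = 5
|DA| = √((-16)² + (0)²) = √256 = 16
Perimeter = 15 + 6 + 5 + 16 = 42.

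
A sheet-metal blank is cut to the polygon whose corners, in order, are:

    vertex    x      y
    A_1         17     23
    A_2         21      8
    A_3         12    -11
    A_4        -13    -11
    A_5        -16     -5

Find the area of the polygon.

Apply the shoelace formula: 2A = Σ (x_i·y_{i+1} − x_{i+1}·y_i), indices taken mod 5.
Σ = (-347) + (-327) + (-275) + (-111) + (-283) = -1343
Area = |Σ|/2 = 671.5.

671.5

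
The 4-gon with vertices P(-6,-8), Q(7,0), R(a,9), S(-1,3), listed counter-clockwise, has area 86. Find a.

6

Write out the shoelace sum; only the two edges meeting at R involve a:
2·Area = [(7·9 − a·0) + (a·3 − (-1)·9)] + 82
       = 3·a + 154 = 172
⇒ a = 6.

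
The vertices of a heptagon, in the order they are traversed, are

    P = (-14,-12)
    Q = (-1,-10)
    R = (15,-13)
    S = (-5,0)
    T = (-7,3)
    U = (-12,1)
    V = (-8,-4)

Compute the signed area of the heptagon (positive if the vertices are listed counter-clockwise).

168

Apply the shoelace (surveyor's) formula: 2A = Σ (x_i·y_{i+1} − x_{i+1}·y_i), indices taken mod 7.
Cross-terms: 128, 163, -65, -15, 29, 56, 40  ⇒  Σ = 336
Signed area = Σ/2 = 168 (positive ⇒ counter-clockwise traversal).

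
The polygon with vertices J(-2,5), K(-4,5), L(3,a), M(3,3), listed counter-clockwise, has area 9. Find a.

Write out the shoelace sum; only the two edges meeting at L involve a:
2·Area = [((-4)·a − 3·5) + (3·3 − 3·a)] + 31
       = -7·a + 25 = 18
⇒ a = 1.

1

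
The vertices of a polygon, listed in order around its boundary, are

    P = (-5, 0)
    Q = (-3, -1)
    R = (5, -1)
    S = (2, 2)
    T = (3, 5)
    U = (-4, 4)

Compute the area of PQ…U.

40.5

Apply Gauss's area formula: 2A = Σ (x_i·y_{i+1} − x_{i+1}·y_i), indices taken mod 6.
Σ = (5) + (8) + (12) + (4) + (32) + (20) = 81
Area = |Σ|/2 = 40.5.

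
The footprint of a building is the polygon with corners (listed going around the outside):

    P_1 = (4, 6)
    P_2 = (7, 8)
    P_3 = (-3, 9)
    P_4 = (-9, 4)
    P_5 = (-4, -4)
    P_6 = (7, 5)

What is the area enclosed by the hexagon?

114

Σ = (-10) + (87) + (69) + (52) + (8) + (22) = 228
Area = |Σ|/2 = 114.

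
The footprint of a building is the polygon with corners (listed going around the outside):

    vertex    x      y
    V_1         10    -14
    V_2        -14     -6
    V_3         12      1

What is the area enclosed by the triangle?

Σ = (-256) + (58) + (-178) = -376
Area = |Σ|/2 = 188.

188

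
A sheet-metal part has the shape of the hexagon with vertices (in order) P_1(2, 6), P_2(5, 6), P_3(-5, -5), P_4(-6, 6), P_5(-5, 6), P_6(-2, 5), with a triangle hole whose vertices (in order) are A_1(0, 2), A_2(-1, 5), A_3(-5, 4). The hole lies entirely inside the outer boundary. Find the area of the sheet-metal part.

Outer boundary:
Apply the shoelace (surveyor's) formula: 2A = Σ (x_i·y_{i+1} − x_{i+1}·y_i), indices taken mod 6.
P_1→P_2: (2)(6) − (5)(6) = -18
P_2→P_3: (5)(-5) − (-5)(6) = 5
P_3→P_4: (-5)(6) − (-6)(-5) = -60
P_4→P_5: (-6)(6) − (-5)(6) = -6
P_5→P_6: (-5)(5) − (-2)(6) = -13
P_6→P_1: (-2)(6) − (2)(5) = -22
Σ = -114
Area = |Σ|/2 = 57.
Hole:
Cross-terms: 2, 21, -10  ⇒  Σ = 13
Area = |Σ|/2 = 6.5.
Net area = 57 − 6.5 = 50.5.

50.5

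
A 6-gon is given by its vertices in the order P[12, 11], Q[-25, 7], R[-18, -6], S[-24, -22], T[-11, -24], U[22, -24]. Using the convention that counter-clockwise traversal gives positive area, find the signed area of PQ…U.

1271.5

Apply Gauss's area formula: 2A = Σ (x_i·y_{i+1} − x_{i+1}·y_i), indices taken mod 6.
Σ = (359) + (276) + (252) + (334) + (792) + (530) = 2543
Signed area = Σ/2 = 1271.5 (positive ⇒ counter-clockwise traversal).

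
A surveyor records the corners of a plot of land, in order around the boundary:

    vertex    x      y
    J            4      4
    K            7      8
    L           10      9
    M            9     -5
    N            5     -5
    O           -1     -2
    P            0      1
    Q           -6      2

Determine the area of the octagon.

Σ = (4) + (-17) + (-131) + (-20) + (-15) + (-1) + (6) + (-32) = -206
Area = |Σ|/2 = 103.

103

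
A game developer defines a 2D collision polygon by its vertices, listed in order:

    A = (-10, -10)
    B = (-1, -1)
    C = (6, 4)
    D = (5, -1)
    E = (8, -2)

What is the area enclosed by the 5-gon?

63

Apply the surveyor's formula: 2A = Σ (x_i·y_{i+1} − x_{i+1}·y_i), indices taken mod 5.
A→B: (-10)(-1) − (-1)(-10) = 0
B→C: (-1)(4) − (6)(-1) = 2
C→D: (6)(-1) − (5)(4) = -26
D→E: (5)(-2) − (8)(-1) = -2
E→A: (8)(-10) − (-10)(-2) = -100
Σ = -126
Area = |Σ|/2 = 63.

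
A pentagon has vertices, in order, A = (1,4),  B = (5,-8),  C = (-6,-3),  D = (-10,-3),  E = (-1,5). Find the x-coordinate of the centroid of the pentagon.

-134/99

Apply the shoelace (surveyor's) formula. First the cross-terms c_i = x_i·y_{i+1} − x_{i+1}·y_i:
  -28, -63, -12, -53, -9  ⇒  2A = -165, A = -82.5.
Then Σ (x_i + x_{i+1})·c_i = 670, so x̄ = 670 / (6·(-82.5)) = -134/99.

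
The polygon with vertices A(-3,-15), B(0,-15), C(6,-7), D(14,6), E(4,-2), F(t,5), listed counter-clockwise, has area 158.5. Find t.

Write out the shoelace sum; only the two edges meeting at F involve t:
2·Area = [(4·5 − t·(-2)) + (t·(-15) − (-3)·5)] + 217
       = -13·t + 252 = 317
⇒ t = -5.

-5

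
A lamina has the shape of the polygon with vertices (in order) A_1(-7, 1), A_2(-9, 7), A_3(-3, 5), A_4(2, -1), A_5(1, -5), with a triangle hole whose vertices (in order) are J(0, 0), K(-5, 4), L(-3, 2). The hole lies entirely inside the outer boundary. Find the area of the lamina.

56

Outer boundary:
Σ = (-40) + (-24) + (-7) + (-9) + (-34) = -114
Area = |Σ|/2 = 57.
Hole:
Apply the shoelace (surveyor's) formula: 2A = Σ (x_i·y_{i+1} − x_{i+1}·y_i), indices taken mod 3.
Cross-terms: 0, 2, 0  ⇒  Σ = 2
Area = |Σ|/2 = 1.
Net area = 57 − 1 = 56.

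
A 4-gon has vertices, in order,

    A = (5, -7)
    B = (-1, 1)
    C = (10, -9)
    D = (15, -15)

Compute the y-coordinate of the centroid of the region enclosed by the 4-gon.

Apply the shoelace formula. First the cross-terms c_i = x_i·y_{i+1} − x_{i+1}·y_i:
  -2, -1, -15, -30  ⇒  2A = -48, A = -24.
Then Σ (y_i + y_{i+1})·c_i = 1040, so ȳ = 1040 / (6·(-24)) = -65/9.

-65/9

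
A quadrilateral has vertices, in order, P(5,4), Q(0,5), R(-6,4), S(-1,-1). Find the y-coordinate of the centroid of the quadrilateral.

Apply the shoelace (surveyor's) formula. First the cross-terms c_i = x_i·y_{i+1} − x_{i+1}·y_i:
  25, 30, 10, 1  ⇒  2A = 66, A = 33.
Then Σ (y_i + y_{i+1})·c_i = 528, so ȳ = 528 / (6·33) = 8/3.

8/3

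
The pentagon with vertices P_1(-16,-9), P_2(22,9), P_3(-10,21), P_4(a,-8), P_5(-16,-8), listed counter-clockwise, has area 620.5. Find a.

The doubled signed area Σ (x_i y_{i+1} − x_{i+1} y_i) is linear in a.
With a=0 it equals 574; the coefficient of a is -29 (from the two edges through P_4).
So -29·a + 574 = 2·620.5 = 1241 ⇒ a = -23.

-23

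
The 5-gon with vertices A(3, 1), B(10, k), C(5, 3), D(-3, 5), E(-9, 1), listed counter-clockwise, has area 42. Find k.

The doubled signed area Σ (x_i y_{i+1} − x_{i+1} y_i) is linear in k.
With k=0 it equals 84; the coefficient of k is -2 (from the two edges through B).
So -2·k + 84 = 2·42 = 84 ⇒ k = 0.

0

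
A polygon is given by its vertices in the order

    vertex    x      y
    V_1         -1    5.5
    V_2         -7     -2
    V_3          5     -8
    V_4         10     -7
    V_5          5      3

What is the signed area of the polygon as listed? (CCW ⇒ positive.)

123.5

V_1→V_2: (-1)(-2) − (-7)(5.5) = 40.5
V_2→V_3: (-7)(-8) − (5)(-2) = 66
V_3→V_4: (5)(-7) − (10)(-8) = 45
V_4→V_5: (10)(3) − (5)(-7) = 65
V_5→V_1: (5)(5.5) − (-1)(3) = 30.5
Σ = 247
Signed area = Σ/2 = 123.5 (positive ⇒ counter-clockwise traversal).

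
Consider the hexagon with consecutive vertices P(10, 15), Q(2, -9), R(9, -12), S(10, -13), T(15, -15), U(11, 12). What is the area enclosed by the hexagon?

187.5

Apply Gauss's area formula: 2A = Σ (x_i·y_{i+1} − x_{i+1}·y_i), indices taken mod 6.
Cross-terms: -120, 57, 3, 45, 345, 45  ⇒  Σ = 375
Area = |Σ|/2 = 187.5.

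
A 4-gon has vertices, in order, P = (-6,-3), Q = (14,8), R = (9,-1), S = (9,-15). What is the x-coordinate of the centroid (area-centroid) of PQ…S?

929/201

Apply Gauss's area formula. First the cross-terms c_i = x_i·y_{i+1} − x_{i+1}·y_i:
  -6, -86, -126, -117  ⇒  2A = -335, A = -167.5.
Then Σ (x_i + x_{i+1})·c_i = -4645, so x̄ = -4645 / (6·(-167.5)) = 929/201.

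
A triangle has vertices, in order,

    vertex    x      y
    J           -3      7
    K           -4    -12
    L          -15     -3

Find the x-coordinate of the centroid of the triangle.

-22/3

Apply the shoelace (surveyor's) formula. First the cross-terms c_i = x_i·y_{i+1} − x_{i+1}·y_i:
  64, -168, -114  ⇒  2A = -218, A = -109.
Then Σ (x_i + x_{i+1})·c_i = 4796, so x̄ = 4796 / (6·(-109)) = -22/3.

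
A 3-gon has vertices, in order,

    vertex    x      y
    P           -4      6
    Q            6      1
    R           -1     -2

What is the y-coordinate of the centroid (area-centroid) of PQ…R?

Apply the surveyor's formula. First the cross-terms c_i = x_i·y_{i+1} − x_{i+1}·y_i:
  -40, -11, -14  ⇒  2A = -65, A = -32.5.
Then Σ (y_i + y_{i+1})·c_i = -325, so ȳ = -325 / (6·(-32.5)) = 5/3.

5/3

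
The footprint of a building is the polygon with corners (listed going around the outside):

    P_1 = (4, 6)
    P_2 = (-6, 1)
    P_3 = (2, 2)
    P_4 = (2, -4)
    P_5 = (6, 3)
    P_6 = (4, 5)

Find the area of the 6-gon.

33

Apply Gauss's area formula: 2A = Σ (x_i·y_{i+1} − x_{i+1}·y_i), indices taken mod 6.
Σ = (40) + (-14) + (-12) + (30) + (18) + (4) = 66
Area = |Σ|/2 = 33.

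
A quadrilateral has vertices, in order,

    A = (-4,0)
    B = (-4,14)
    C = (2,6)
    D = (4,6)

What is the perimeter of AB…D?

|AB| = √((0)² + (14)²) = √196 = 14
|BC| = √((6)² + (-8)²) = √100 = 10
|CD| = √((2)² + (0)²) = √4 = 2
|DA| = √((-8)² + (-6)²) = √100 = 10
Perimeter = 14 + 10 + 2 + 10 = 36.

36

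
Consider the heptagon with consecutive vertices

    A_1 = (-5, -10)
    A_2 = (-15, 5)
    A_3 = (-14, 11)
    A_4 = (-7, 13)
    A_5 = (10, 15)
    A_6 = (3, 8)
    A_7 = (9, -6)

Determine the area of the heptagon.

A_1→A_2: (-5)(5) − (-15)(-10) = -175
A_2→A_3: (-15)(11) − (-14)(5) = -95
A_3→A_4: (-14)(13) − (-7)(11) = -105
A_4→A_5: (-7)(15) − (10)(13) = -235
A_5→A_6: (10)(8) − (3)(15) = 35
A_6→A_7: (3)(-6) − (9)(8) = -90
A_7→A_1: (9)(-10) − (-5)(-6) = -120
Σ = -785
Area = |Σ|/2 = 392.5.

392.5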